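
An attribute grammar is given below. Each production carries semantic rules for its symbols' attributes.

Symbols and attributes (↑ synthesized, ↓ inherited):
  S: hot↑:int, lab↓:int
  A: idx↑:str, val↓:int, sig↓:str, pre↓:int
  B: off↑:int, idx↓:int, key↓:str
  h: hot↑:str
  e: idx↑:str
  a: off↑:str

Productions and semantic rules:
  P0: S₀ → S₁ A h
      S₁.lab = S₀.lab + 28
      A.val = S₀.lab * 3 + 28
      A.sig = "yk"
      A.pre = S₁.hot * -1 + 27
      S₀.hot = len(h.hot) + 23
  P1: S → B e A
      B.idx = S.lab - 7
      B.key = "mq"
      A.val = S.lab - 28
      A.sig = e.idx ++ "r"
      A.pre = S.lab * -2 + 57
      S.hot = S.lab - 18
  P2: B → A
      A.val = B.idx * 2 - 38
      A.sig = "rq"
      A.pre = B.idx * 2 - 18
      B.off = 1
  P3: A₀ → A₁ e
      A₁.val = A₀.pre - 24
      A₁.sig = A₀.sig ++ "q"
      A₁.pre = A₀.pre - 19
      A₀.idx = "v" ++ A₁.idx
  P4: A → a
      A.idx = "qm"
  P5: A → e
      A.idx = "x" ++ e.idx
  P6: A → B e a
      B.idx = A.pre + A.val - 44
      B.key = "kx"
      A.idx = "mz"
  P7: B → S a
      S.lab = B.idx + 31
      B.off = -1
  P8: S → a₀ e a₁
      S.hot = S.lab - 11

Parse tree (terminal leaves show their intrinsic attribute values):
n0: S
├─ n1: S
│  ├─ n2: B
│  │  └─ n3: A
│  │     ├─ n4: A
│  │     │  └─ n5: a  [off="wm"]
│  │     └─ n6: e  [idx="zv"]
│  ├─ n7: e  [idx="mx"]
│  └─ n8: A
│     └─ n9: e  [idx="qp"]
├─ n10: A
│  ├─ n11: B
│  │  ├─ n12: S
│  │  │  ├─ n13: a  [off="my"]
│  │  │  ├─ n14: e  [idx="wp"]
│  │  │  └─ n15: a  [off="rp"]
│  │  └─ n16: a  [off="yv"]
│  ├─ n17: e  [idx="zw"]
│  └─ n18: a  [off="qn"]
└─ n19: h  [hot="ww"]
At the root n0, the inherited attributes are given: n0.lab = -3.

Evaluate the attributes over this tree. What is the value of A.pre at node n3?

1. n0.lab = -3  [given at root]
2. n1.lab = 25  [S₀.lab + 28]
3. n2.idx = 18  [S.lab - 7]
4. n2.key = "mq"  ["mq"]
5. n3.val = -2  [B.idx * 2 - 38]
6. n3.sig = "rq"  ["rq"]
7. n3.pre = 18  [B.idx * 2 - 18]
8. n4.val = -6  [A₀.pre - 24]
9. n4.sig = "rqq"  [A₀.sig ++ "q"]
10. n4.pre = -1  [A₀.pre - 19]
11. n5.off = "wm"  [terminal]
12. n4.idx = "qm"  ["qm"]
13. n6.idx = "zv"  [terminal]
14. n3.idx = "vqm"  ["v" ++ A₁.idx]
15. n2.off = 1  [1]
16. n7.idx = "mx"  [terminal]
17. n8.val = -3  [S.lab - 28]
18. n8.sig = "mxr"  [e.idx ++ "r"]
19. n8.pre = 7  [S.lab * -2 + 57]
20. n9.idx = "qp"  [terminal]
21. n8.idx = "xqp"  ["x" ++ e.idx]
22. n1.hot = 7  [S.lab - 18]
23. n10.val = 19  [S₀.lab * 3 + 28]
24. n10.sig = "yk"  ["yk"]
25. n10.pre = 20  [S₁.hot * -1 + 27]
26. n11.idx = -5  [A.pre + A.val - 44]
27. n11.key = "kx"  ["kx"]
28. n12.lab = 26  [B.idx + 31]
29. n13.off = "my"  [terminal]
30. n14.idx = "wp"  [terminal]
31. n15.off = "rp"  [terminal]
32. n12.hot = 15  [S.lab - 11]
33. n16.off = "yv"  [terminal]
34. n11.off = -1  [-1]
35. n17.idx = "zw"  [terminal]
36. n18.off = "qn"  [terminal]
37. n10.idx = "mz"  ["mz"]
38. n19.hot = "ww"  [terminal]
39. n0.hot = 25  [len(h.hot) + 23]

18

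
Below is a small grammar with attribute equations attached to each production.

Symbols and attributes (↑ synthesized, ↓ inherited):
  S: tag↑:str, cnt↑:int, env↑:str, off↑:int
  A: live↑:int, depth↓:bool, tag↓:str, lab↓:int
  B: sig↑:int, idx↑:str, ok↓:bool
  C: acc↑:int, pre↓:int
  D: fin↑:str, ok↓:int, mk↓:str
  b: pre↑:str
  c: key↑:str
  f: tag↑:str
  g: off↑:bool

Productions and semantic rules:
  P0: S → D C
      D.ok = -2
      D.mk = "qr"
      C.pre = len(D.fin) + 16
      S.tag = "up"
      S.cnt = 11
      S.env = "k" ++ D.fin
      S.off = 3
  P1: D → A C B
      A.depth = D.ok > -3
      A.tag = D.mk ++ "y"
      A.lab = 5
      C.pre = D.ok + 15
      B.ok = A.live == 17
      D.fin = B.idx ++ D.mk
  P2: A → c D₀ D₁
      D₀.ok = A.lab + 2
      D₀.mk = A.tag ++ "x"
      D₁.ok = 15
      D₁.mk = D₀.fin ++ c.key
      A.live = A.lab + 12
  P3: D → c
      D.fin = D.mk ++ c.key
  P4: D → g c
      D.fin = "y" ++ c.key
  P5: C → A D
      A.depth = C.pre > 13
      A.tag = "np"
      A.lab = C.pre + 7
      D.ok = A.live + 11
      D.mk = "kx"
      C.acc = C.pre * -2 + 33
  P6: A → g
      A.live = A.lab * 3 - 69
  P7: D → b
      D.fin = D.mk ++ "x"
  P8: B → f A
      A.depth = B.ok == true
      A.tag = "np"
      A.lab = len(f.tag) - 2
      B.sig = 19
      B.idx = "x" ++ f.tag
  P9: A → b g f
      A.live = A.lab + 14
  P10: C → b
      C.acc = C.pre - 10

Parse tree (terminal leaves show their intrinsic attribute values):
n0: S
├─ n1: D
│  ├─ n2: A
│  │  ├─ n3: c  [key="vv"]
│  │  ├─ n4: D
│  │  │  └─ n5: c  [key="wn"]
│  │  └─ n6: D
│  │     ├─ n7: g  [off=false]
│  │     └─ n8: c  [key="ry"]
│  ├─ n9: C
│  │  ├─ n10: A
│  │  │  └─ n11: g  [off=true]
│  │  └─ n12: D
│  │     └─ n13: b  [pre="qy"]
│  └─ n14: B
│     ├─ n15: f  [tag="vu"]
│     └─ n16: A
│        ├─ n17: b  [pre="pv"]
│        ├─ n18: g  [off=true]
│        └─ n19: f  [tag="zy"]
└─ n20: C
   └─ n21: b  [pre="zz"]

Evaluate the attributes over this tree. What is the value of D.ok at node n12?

2

1. n1.ok = -2  [-2]
2. n1.mk = "qr"  ["qr"]
3. n2.depth = true  [D.ok > -3]
4. n2.tag = "qry"  [D.mk ++ "y"]
5. n2.lab = 5  [5]
6. n3.key = "vv"  [terminal]
7. n4.ok = 7  [A.lab + 2]
8. n4.mk = "qryx"  [A.tag ++ "x"]
9. n5.key = "wn"  [terminal]
10. n4.fin = "qryxwn"  [D.mk ++ c.key]
11. n6.ok = 15  [15]
12. n6.mk = "qryxwnvv"  [D₀.fin ++ c.key]
13. n7.off = false  [terminal]
14. n8.key = "ry"  [terminal]
15. n6.fin = "yry"  ["y" ++ c.key]
16. n2.live = 17  [A.lab + 12]
17. n9.pre = 13  [D.ok + 15]
18. n10.depth = false  [C.pre > 13]
19. n10.tag = "np"  ["np"]
20. n10.lab = 20  [C.pre + 7]
21. n11.off = true  [terminal]
22. n10.live = -9  [A.lab * 3 - 69]
23. n12.ok = 2  [A.live + 11]
24. n12.mk = "kx"  ["kx"]
25. n13.pre = "qy"  [terminal]
26. n12.fin = "kxx"  [D.mk ++ "x"]
27. n9.acc = 7  [C.pre * -2 + 33]
28. n14.ok = true  [A.live == 17]
29. n15.tag = "vu"  [terminal]
30. n16.depth = true  [B.ok == true]
31. n16.tag = "np"  ["np"]
32. n16.lab = 0  [len(f.tag) - 2]
33. n17.pre = "pv"  [terminal]
34. n18.off = true  [terminal]
35. n19.tag = "zy"  [terminal]
36. n16.live = 14  [A.lab + 14]
37. n14.sig = 19  [19]
38. n14.idx = "xvu"  ["x" ++ f.tag]
39. n1.fin = "xvuqr"  [B.idx ++ D.mk]
40. n20.pre = 21  [len(D.fin) + 16]
41. n21.pre = "zz"  [terminal]
42. n20.acc = 11  [C.pre - 10]
43. n0.tag = "up"  ["up"]
44. n0.cnt = 11  [11]
45. n0.env = "kxvuqr"  ["k" ++ D.fin]
46. n0.off = 3  [3]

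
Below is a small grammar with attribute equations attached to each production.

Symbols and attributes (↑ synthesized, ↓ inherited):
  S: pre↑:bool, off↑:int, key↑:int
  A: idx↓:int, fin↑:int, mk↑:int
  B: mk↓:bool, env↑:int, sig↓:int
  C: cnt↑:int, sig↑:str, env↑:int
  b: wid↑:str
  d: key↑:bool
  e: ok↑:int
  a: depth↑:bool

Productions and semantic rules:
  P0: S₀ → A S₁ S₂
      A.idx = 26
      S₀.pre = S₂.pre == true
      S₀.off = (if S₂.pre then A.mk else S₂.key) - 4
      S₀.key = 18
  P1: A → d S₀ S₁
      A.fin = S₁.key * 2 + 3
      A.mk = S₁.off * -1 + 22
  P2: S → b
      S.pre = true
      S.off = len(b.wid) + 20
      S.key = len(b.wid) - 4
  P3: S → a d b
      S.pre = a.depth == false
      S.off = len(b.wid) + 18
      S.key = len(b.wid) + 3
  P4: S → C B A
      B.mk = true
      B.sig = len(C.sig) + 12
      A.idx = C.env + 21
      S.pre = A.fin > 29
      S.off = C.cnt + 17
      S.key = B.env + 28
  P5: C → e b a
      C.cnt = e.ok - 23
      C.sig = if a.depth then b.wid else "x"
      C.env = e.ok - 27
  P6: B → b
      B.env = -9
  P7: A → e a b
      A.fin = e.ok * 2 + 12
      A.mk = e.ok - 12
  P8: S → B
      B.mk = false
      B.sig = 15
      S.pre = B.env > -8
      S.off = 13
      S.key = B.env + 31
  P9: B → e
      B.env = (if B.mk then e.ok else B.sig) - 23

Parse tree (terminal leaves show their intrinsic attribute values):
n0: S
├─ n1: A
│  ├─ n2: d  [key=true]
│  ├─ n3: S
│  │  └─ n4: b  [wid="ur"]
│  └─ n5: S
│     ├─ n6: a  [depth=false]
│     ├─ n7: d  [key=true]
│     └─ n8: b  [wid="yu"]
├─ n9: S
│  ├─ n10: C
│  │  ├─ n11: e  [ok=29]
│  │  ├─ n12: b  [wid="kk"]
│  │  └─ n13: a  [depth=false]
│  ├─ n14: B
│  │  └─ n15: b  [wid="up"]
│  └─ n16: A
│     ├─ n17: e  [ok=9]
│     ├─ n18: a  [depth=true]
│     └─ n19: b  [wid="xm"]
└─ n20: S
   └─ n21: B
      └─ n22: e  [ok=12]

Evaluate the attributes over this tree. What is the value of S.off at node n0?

19

1. n1.idx = 26  [26]
2. n2.key = true  [terminal]
3. n4.wid = "ur"  [terminal]
4. n3.pre = true  [true]
5. n3.off = 22  [len(b.wid) + 20]
6. n3.key = -2  [len(b.wid) - 4]
7. n6.depth = false  [terminal]
8. n7.key = true  [terminal]
9. n8.wid = "yu"  [terminal]
10. n5.pre = true  [a.depth == false]
11. n5.off = 20  [len(b.wid) + 18]
12. n5.key = 5  [len(b.wid) + 3]
13. n1.fin = 13  [S₁.key * 2 + 3]
14. n1.mk = 2  [S₁.off * -1 + 22]
15. n11.ok = 29  [terminal]
16. n12.wid = "kk"  [terminal]
17. n13.depth = false  [terminal]
18. n10.cnt = 6  [e.ok - 23]
19. n10.sig = "x"  [if a.depth then b.wid else "x"]
20. n10.env = 2  [e.ok - 27]
21. n14.mk = true  [true]
22. n14.sig = 13  [len(C.sig) + 12]
23. n15.wid = "up"  [terminal]
24. n14.env = -9  [-9]
25. n16.idx = 23  [C.env + 21]
26. n17.ok = 9  [terminal]
27. n18.depth = true  [terminal]
28. n19.wid = "xm"  [terminal]
29. n16.fin = 30  [e.ok * 2 + 12]
30. n16.mk = -3  [e.ok - 12]
31. n9.pre = true  [A.fin > 29]
32. n9.off = 23  [C.cnt + 17]
33. n9.key = 19  [B.env + 28]
34. n21.mk = false  [false]
35. n21.sig = 15  [15]
36. n22.ok = 12  [terminal]
37. n21.env = -8  [(if B.mk then e.ok else B.sig) - 23]
38. n20.pre = false  [B.env > -8]
39. n20.off = 13  [13]
40. n20.key = 23  [B.env + 31]
41. n0.pre = false  [S₂.pre == true]
42. n0.off = 19  [(if S₂.pre then A.mk else S₂.key) - 4]
43. n0.key = 18  [18]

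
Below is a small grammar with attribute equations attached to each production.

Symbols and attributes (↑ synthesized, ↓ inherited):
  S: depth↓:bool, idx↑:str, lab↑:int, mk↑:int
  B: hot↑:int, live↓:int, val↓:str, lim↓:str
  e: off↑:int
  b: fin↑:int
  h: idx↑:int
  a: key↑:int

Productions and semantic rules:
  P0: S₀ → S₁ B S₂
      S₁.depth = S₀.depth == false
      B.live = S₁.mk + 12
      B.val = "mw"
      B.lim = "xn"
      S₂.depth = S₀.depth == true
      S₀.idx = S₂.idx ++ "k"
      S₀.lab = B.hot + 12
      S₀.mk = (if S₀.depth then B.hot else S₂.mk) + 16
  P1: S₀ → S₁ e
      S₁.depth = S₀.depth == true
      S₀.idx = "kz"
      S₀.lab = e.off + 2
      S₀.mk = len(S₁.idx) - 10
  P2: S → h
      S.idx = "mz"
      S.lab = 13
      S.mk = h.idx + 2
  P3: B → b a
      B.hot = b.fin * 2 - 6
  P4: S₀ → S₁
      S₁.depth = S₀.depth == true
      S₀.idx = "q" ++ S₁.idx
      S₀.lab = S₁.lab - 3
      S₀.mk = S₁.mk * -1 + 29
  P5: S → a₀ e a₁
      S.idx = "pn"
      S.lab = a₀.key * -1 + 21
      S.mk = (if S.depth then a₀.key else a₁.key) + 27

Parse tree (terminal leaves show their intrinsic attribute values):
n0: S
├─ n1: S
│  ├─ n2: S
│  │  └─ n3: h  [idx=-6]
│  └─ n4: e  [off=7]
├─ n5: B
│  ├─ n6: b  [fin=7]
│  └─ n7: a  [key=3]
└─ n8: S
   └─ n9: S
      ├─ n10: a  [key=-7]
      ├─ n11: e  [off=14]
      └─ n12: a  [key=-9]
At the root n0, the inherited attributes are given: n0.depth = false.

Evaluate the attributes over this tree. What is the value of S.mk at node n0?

1. n0.depth = false  [given at root]
2. n1.depth = true  [S₀.depth == false]
3. n2.depth = true  [S₀.depth == true]
4. n3.idx = -6  [terminal]
5. n2.idx = "mz"  ["mz"]
6. n2.lab = 13  [13]
7. n2.mk = -4  [h.idx + 2]
8. n4.off = 7  [terminal]
9. n1.idx = "kz"  ["kz"]
10. n1.lab = 9  [e.off + 2]
11. n1.mk = -8  [len(S₁.idx) - 10]
12. n5.live = 4  [S₁.mk + 12]
13. n5.val = "mw"  ["mw"]
14. n5.lim = "xn"  ["xn"]
15. n6.fin = 7  [terminal]
16. n7.key = 3  [terminal]
17. n5.hot = 8  [b.fin * 2 - 6]
18. n8.depth = false  [S₀.depth == true]
19. n9.depth = false  [S₀.depth == true]
20. n10.key = -7  [terminal]
21. n11.off = 14  [terminal]
22. n12.key = -9  [terminal]
23. n9.idx = "pn"  ["pn"]
24. n9.lab = 28  [a₀.key * -1 + 21]
25. n9.mk = 18  [(if S.depth then a₀.key else a₁.key) + 27]
26. n8.idx = "qpn"  ["q" ++ S₁.idx]
27. n8.lab = 25  [S₁.lab - 3]
28. n8.mk = 11  [S₁.mk * -1 + 29]
29. n0.idx = "qpnk"  [S₂.idx ++ "k"]
30. n0.lab = 20  [B.hot + 12]
31. n0.mk = 27  [(if S₀.depth then B.hot else S₂.mk) + 16]

27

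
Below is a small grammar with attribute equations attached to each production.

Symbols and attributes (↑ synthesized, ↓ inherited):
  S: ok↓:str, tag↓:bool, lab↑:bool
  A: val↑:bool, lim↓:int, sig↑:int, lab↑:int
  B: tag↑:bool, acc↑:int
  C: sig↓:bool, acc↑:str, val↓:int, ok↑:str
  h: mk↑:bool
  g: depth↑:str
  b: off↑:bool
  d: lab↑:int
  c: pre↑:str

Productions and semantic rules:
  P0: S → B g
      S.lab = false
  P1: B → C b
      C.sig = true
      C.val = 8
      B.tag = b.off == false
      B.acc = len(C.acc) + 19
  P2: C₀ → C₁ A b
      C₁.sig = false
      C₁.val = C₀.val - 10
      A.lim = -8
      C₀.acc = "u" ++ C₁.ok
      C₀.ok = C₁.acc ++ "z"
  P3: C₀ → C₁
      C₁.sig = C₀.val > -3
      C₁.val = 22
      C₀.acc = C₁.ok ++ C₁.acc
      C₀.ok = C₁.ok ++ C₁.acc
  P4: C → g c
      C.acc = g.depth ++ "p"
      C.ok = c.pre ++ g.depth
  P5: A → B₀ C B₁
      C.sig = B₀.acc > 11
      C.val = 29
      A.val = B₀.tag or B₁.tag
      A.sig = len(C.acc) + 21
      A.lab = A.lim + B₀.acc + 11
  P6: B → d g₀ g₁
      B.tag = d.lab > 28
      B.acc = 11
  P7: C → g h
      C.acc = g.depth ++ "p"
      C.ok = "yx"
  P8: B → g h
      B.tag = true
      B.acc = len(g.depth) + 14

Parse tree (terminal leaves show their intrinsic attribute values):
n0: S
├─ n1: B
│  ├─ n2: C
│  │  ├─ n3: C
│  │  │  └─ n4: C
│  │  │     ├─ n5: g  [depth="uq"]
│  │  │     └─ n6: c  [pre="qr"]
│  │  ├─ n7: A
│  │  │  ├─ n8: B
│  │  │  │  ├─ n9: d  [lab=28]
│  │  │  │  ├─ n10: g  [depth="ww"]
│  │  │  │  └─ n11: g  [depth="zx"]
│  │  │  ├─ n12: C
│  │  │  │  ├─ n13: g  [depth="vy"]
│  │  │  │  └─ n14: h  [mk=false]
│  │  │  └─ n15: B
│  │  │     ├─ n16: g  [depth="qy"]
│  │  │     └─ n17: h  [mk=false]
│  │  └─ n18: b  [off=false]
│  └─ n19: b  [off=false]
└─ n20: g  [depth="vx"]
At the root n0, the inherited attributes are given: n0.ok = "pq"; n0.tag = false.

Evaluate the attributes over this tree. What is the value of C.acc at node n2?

1. n0.ok = "pq"  [given at root]
2. n0.tag = false  [given at root]
3. n2.sig = true  [true]
4. n2.val = 8  [8]
5. n3.sig = false  [false]
6. n3.val = -2  [C₀.val - 10]
7. n4.sig = true  [C₀.val > -3]
8. n4.val = 22  [22]
9. n5.depth = "uq"  [terminal]
10. n6.pre = "qr"  [terminal]
11. n4.acc = "uqp"  [g.depth ++ "p"]
12. n4.ok = "qruq"  [c.pre ++ g.depth]
13. n3.acc = "qruquqp"  [C₁.ok ++ C₁.acc]
14. n3.ok = "qruquqp"  [C₁.ok ++ C₁.acc]
15. n7.lim = -8  [-8]
16. n9.lab = 28  [terminal]
17. n10.depth = "ww"  [terminal]
18. n11.depth = "zx"  [terminal]
19. n8.tag = false  [d.lab > 28]
20. n8.acc = 11  [11]
21. n12.sig = false  [B₀.acc > 11]
22. n12.val = 29  [29]
23. n13.depth = "vy"  [terminal]
24. n14.mk = false  [terminal]
25. n12.acc = "vyp"  [g.depth ++ "p"]
26. n12.ok = "yx"  ["yx"]
27. n16.depth = "qy"  [terminal]
28. n17.mk = false  [terminal]
29. n15.tag = true  [true]
30. n15.acc = 16  [len(g.depth) + 14]
31. n7.val = true  [B₀.tag or B₁.tag]
32. n7.sig = 24  [len(C.acc) + 21]
33. n7.lab = 14  [A.lim + B₀.acc + 11]
34. n18.off = false  [terminal]
35. n2.acc = "uqruquqp"  ["u" ++ C₁.ok]
36. n2.ok = "qruquqpz"  [C₁.acc ++ "z"]
37. n19.off = false  [terminal]
38. n1.tag = true  [b.off == false]
39. n1.acc = 27  [len(C.acc) + 19]
40. n20.depth = "vx"  [terminal]
41. n0.lab = false  [false]

"uqruquqp"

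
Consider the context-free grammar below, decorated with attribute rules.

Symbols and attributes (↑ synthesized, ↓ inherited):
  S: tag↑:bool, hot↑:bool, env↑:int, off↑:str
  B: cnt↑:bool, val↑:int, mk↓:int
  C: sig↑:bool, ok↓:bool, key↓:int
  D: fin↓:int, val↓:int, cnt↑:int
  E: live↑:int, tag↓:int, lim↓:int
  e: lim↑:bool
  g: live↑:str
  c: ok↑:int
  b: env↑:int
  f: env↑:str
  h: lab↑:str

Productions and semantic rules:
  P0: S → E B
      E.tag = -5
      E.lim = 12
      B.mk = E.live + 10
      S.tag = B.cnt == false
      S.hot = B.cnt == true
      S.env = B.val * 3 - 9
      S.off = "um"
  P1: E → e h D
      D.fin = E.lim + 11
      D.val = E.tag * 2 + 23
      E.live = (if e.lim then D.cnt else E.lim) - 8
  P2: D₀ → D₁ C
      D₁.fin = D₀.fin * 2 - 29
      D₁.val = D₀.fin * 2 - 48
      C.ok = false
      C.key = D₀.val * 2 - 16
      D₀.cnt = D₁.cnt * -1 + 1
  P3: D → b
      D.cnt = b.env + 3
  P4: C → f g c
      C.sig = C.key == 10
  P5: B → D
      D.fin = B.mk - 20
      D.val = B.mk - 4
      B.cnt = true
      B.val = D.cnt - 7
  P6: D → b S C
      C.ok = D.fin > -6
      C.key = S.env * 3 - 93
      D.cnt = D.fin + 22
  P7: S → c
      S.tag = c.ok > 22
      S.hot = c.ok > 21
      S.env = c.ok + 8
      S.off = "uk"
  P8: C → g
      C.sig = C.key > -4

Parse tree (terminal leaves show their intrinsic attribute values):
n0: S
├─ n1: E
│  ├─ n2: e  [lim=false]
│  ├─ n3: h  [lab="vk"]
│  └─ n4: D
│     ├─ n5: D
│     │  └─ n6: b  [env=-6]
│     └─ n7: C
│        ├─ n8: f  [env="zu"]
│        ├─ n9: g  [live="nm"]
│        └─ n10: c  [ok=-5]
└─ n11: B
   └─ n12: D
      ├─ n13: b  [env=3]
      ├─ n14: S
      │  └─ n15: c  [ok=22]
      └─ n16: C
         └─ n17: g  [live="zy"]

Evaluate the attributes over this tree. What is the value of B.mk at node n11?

1. n1.tag = -5  [-5]
2. n1.lim = 12  [12]
3. n2.lim = false  [terminal]
4. n3.lab = "vk"  [terminal]
5. n4.fin = 23  [E.lim + 11]
6. n4.val = 13  [E.tag * 2 + 23]
7. n5.fin = 17  [D₀.fin * 2 - 29]
8. n5.val = -2  [D₀.fin * 2 - 48]
9. n6.env = -6  [terminal]
10. n5.cnt = -3  [b.env + 3]
11. n7.ok = false  [false]
12. n7.key = 10  [D₀.val * 2 - 16]
13. n8.env = "zu"  [terminal]
14. n9.live = "nm"  [terminal]
15. n10.ok = -5  [terminal]
16. n7.sig = true  [C.key == 10]
17. n4.cnt = 4  [D₁.cnt * -1 + 1]
18. n1.live = 4  [(if e.lim then D.cnt else E.lim) - 8]
19. n11.mk = 14  [E.live + 10]
20. n12.fin = -6  [B.mk - 20]
21. n12.val = 10  [B.mk - 4]
22. n13.env = 3  [terminal]
23. n15.ok = 22  [terminal]
24. n14.tag = false  [c.ok > 22]
25. n14.hot = true  [c.ok > 21]
26. n14.env = 30  [c.ok + 8]
27. n14.off = "uk"  ["uk"]
28. n16.ok = false  [D.fin > -6]
29. n16.key = -3  [S.env * 3 - 93]
30. n17.live = "zy"  [terminal]
31. n16.sig = true  [C.key > -4]
32. n12.cnt = 16  [D.fin + 22]
33. n11.cnt = true  [true]
34. n11.val = 9  [D.cnt - 7]
35. n0.tag = false  [B.cnt == false]
36. n0.hot = true  [B.cnt == true]
37. n0.env = 18  [B.val * 3 - 9]
38. n0.off = "um"  ["um"]

14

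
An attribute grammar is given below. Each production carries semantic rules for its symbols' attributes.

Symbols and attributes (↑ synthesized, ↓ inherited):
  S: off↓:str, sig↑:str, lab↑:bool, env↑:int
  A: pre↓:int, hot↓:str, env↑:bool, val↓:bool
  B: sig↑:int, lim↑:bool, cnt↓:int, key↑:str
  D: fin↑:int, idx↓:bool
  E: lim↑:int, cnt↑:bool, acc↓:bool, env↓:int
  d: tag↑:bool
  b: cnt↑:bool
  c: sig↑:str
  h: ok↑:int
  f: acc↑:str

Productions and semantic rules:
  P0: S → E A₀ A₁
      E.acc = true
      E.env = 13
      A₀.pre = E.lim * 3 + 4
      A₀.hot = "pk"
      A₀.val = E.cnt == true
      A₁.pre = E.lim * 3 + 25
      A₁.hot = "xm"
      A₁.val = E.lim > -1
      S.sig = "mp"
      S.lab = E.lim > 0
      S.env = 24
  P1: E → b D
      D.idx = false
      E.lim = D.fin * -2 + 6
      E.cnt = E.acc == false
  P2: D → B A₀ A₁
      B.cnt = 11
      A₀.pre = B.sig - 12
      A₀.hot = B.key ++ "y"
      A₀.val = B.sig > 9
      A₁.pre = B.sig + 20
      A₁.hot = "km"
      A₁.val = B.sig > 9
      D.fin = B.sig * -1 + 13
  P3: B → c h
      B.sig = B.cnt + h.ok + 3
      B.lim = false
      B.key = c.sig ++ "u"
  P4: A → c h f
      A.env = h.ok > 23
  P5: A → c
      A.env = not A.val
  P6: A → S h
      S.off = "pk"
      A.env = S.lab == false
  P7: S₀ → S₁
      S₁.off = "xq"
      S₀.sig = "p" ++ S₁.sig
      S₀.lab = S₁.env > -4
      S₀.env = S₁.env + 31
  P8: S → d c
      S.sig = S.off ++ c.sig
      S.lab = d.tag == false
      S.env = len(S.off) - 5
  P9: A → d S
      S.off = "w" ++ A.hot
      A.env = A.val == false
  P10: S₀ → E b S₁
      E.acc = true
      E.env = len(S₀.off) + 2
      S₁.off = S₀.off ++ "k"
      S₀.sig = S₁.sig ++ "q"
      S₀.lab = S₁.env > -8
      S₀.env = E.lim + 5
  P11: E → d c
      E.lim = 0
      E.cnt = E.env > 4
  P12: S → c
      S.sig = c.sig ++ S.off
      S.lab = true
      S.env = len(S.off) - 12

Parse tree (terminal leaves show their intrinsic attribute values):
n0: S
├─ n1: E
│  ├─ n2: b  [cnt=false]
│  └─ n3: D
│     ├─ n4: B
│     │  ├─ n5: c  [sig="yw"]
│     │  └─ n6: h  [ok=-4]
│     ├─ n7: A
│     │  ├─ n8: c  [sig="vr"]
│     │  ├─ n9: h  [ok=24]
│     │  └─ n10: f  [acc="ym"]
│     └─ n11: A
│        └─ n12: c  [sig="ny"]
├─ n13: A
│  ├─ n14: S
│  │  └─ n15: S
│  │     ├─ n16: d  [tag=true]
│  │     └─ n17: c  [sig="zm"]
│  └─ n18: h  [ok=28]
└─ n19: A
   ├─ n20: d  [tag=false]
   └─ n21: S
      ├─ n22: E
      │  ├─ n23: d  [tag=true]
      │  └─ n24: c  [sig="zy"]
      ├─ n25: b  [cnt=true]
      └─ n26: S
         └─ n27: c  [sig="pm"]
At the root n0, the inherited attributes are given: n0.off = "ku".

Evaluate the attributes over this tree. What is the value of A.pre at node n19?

25

1. n0.off = "ku"  [given at root]
2. n1.acc = true  [true]
3. n1.env = 13  [13]
4. n2.cnt = false  [terminal]
5. n3.idx = false  [false]
6. n4.cnt = 11  [11]
7. n5.sig = "yw"  [terminal]
8. n6.ok = -4  [terminal]
9. n4.sig = 10  [B.cnt + h.ok + 3]
10. n4.lim = false  [false]
11. n4.key = "ywu"  [c.sig ++ "u"]
12. n7.pre = -2  [B.sig - 12]
13. n7.hot = "ywuy"  [B.key ++ "y"]
14. n7.val = true  [B.sig > 9]
15. n8.sig = "vr"  [terminal]
16. n9.ok = 24  [terminal]
17. n10.acc = "ym"  [terminal]
18. n7.env = true  [h.ok > 23]
19. n11.pre = 30  [B.sig + 20]
20. n11.hot = "km"  ["km"]
21. n11.val = true  [B.sig > 9]
22. n12.sig = "ny"  [terminal]
23. n11.env = false  [not A.val]
24. n3.fin = 3  [B.sig * -1 + 13]
25. n1.lim = 0  [D.fin * -2 + 6]
26. n1.cnt = false  [E.acc == false]
27. n13.pre = 4  [E.lim * 3 + 4]
28. n13.hot = "pk"  ["pk"]
29. n13.val = false  [E.cnt == true]
30. n14.off = "pk"  ["pk"]
31. n15.off = "xq"  ["xq"]
32. n16.tag = true  [terminal]
33. n17.sig = "zm"  [terminal]
34. n15.sig = "xqzm"  [S.off ++ c.sig]
35. n15.lab = false  [d.tag == false]
36. n15.env = -3  [len(S.off) - 5]
37. n14.sig = "pxqzm"  ["p" ++ S₁.sig]
38. n14.lab = true  [S₁.env > -4]
39. n14.env = 28  [S₁.env + 31]
40. n18.ok = 28  [terminal]
41. n13.env = false  [S.lab == false]
42. n19.pre = 25  [E.lim * 3 + 25]
43. n19.hot = "xm"  ["xm"]
44. n19.val = true  [E.lim > -1]
45. n20.tag = false  [terminal]
46. n21.off = "wxm"  ["w" ++ A.hot]
47. n22.acc = true  [true]
48. n22.env = 5  [len(S₀.off) + 2]
49. n23.tag = true  [terminal]
50. n24.sig = "zy"  [terminal]
51. n22.lim = 0  [0]
52. n22.cnt = true  [E.env > 4]
53. n25.cnt = true  [terminal]
54. n26.off = "wxmk"  [S₀.off ++ "k"]
55. n27.sig = "pm"  [terminal]
56. n26.sig = "pmwxmk"  [c.sig ++ S.off]
57. n26.lab = true  [true]
58. n26.env = -8  [len(S.off) - 12]
59. n21.sig = "pmwxmkq"  [S₁.sig ++ "q"]
60. n21.lab = false  [S₁.env > -8]
61. n21.env = 5  [E.lim + 5]
62. n19.env = false  [A.val == false]
63. n0.sig = "mp"  ["mp"]
64. n0.lab = false  [E.lim > 0]
65. n0.env = 24  [24]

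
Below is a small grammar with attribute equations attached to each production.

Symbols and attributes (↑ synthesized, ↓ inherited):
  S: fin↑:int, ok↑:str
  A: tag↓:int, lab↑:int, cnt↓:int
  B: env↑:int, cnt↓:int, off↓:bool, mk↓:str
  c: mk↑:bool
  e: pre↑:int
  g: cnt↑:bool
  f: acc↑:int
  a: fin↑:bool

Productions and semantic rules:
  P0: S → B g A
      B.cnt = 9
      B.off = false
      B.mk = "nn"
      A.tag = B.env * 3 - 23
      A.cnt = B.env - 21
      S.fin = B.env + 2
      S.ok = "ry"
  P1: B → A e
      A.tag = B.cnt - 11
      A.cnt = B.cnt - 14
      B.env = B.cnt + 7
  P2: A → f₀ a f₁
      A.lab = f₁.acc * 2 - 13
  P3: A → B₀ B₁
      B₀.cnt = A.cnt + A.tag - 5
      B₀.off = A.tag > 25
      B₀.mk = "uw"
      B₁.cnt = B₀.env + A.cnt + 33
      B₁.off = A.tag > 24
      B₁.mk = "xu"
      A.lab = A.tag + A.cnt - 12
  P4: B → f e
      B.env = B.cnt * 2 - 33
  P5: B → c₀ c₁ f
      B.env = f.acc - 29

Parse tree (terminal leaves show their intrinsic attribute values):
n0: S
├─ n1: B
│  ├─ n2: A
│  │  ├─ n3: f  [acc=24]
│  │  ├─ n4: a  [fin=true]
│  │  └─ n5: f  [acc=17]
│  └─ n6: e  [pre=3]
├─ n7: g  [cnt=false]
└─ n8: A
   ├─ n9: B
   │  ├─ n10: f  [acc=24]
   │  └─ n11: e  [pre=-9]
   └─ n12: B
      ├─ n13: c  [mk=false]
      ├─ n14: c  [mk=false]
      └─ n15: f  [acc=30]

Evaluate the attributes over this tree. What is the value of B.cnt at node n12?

1. n1.cnt = 9  [9]
2. n1.off = false  [false]
3. n1.mk = "nn"  ["nn"]
4. n2.tag = -2  [B.cnt - 11]
5. n2.cnt = -5  [B.cnt - 14]
6. n3.acc = 24  [terminal]
7. n4.fin = true  [terminal]
8. n5.acc = 17  [terminal]
9. n2.lab = 21  [f₁.acc * 2 - 13]
10. n6.pre = 3  [terminal]
11. n1.env = 16  [B.cnt + 7]
12. n7.cnt = false  [terminal]
13. n8.tag = 25  [B.env * 3 - 23]
14. n8.cnt = -5  [B.env - 21]
15. n9.cnt = 15  [A.cnt + A.tag - 5]
16. n9.off = false  [A.tag > 25]
17. n9.mk = "uw"  ["uw"]
18. n10.acc = 24  [terminal]
19. n11.pre = -9  [terminal]
20. n9.env = -3  [B.cnt * 2 - 33]
21. n12.cnt = 25  [B₀.env + A.cnt + 33]
22. n12.off = true  [A.tag > 24]
23. n12.mk = "xu"  ["xu"]
24. n13.mk = false  [terminal]
25. n14.mk = false  [terminal]
26. n15.acc = 30  [terminal]
27. n12.env = 1  [f.acc - 29]
28. n8.lab = 8  [A.tag + A.cnt - 12]
29. n0.fin = 18  [B.env + 2]
30. n0.ok = "ry"  ["ry"]

25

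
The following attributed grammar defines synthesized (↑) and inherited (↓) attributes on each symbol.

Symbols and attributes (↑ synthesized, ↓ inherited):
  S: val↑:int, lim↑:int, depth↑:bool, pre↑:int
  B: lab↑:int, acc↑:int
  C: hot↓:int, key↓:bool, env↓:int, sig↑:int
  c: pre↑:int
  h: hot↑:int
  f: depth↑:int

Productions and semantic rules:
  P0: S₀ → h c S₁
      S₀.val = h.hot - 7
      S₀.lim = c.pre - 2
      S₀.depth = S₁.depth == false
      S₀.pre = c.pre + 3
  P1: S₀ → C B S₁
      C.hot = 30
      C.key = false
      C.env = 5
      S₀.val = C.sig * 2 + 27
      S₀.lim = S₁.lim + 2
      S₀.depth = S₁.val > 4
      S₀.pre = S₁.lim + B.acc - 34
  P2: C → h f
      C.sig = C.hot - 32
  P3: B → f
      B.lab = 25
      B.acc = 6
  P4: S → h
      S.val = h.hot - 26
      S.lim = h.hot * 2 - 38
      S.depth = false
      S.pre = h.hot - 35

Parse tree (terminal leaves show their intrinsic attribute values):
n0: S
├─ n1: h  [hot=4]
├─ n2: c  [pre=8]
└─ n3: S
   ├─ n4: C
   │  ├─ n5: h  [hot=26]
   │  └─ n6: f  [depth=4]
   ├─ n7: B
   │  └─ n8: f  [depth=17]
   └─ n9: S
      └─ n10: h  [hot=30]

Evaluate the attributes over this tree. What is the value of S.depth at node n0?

1. n1.hot = 4  [terminal]
2. n2.pre = 8  [terminal]
3. n4.hot = 30  [30]
4. n4.key = false  [false]
5. n4.env = 5  [5]
6. n5.hot = 26  [terminal]
7. n6.depth = 4  [terminal]
8. n4.sig = -2  [C.hot - 32]
9. n8.depth = 17  [terminal]
10. n7.lab = 25  [25]
11. n7.acc = 6  [6]
12. n10.hot = 30  [terminal]
13. n9.val = 4  [h.hot - 26]
14. n9.lim = 22  [h.hot * 2 - 38]
15. n9.depth = false  [false]
16. n9.pre = -5  [h.hot - 35]
17. n3.val = 23  [C.sig * 2 + 27]
18. n3.lim = 24  [S₁.lim + 2]
19. n3.depth = false  [S₁.val > 4]
20. n3.pre = -6  [S₁.lim + B.acc - 34]
21. n0.val = -3  [h.hot - 7]
22. n0.lim = 6  [c.pre - 2]
23. n0.depth = true  [S₁.depth == false]
24. n0.pre = 11  [c.pre + 3]

true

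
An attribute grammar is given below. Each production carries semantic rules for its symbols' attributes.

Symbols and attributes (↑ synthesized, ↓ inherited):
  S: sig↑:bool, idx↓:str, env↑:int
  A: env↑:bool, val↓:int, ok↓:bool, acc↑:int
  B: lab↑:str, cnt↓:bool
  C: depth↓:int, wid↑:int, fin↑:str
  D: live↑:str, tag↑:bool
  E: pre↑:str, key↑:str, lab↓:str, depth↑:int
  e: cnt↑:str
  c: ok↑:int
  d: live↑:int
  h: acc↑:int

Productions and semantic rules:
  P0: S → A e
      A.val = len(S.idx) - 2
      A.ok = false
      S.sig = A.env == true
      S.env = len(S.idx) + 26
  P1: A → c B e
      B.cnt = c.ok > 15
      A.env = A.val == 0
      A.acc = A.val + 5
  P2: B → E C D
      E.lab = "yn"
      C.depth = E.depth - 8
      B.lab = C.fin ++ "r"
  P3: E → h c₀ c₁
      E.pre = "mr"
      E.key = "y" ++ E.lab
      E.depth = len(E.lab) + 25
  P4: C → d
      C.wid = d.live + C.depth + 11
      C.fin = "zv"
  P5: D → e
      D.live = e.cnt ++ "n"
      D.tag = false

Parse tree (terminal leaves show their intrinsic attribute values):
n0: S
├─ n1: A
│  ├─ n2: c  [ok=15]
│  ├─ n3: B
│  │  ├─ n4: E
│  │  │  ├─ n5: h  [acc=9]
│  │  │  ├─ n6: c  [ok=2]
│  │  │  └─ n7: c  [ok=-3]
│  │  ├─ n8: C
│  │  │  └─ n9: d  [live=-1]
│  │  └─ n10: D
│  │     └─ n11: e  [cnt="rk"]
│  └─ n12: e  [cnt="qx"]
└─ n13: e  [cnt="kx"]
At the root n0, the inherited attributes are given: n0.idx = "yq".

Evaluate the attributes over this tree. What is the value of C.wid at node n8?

1. n0.idx = "yq"  [given at root]
2. n1.val = 0  [len(S.idx) - 2]
3. n1.ok = false  [false]
4. n2.ok = 15  [terminal]
5. n3.cnt = false  [c.ok > 15]
6. n4.lab = "yn"  ["yn"]
7. n5.acc = 9  [terminal]
8. n6.ok = 2  [terminal]
9. n7.ok = -3  [terminal]
10. n4.pre = "mr"  ["mr"]
11. n4.key = "yyn"  ["y" ++ E.lab]
12. n4.depth = 27  [len(E.lab) + 25]
13. n8.depth = 19  [E.depth - 8]
14. n9.live = -1  [terminal]
15. n8.wid = 29  [d.live + C.depth + 11]
16. n8.fin = "zv"  ["zv"]
17. n11.cnt = "rk"  [terminal]
18. n10.live = "rkn"  [e.cnt ++ "n"]
19. n10.tag = false  [false]
20. n3.lab = "zvr"  [C.fin ++ "r"]
21. n12.cnt = "qx"  [terminal]
22. n1.env = true  [A.val == 0]
23. n1.acc = 5  [A.val + 5]
24. n13.cnt = "kx"  [terminal]
25. n0.sig = true  [A.env == true]
26. n0.env = 28  [len(S.idx) + 26]

29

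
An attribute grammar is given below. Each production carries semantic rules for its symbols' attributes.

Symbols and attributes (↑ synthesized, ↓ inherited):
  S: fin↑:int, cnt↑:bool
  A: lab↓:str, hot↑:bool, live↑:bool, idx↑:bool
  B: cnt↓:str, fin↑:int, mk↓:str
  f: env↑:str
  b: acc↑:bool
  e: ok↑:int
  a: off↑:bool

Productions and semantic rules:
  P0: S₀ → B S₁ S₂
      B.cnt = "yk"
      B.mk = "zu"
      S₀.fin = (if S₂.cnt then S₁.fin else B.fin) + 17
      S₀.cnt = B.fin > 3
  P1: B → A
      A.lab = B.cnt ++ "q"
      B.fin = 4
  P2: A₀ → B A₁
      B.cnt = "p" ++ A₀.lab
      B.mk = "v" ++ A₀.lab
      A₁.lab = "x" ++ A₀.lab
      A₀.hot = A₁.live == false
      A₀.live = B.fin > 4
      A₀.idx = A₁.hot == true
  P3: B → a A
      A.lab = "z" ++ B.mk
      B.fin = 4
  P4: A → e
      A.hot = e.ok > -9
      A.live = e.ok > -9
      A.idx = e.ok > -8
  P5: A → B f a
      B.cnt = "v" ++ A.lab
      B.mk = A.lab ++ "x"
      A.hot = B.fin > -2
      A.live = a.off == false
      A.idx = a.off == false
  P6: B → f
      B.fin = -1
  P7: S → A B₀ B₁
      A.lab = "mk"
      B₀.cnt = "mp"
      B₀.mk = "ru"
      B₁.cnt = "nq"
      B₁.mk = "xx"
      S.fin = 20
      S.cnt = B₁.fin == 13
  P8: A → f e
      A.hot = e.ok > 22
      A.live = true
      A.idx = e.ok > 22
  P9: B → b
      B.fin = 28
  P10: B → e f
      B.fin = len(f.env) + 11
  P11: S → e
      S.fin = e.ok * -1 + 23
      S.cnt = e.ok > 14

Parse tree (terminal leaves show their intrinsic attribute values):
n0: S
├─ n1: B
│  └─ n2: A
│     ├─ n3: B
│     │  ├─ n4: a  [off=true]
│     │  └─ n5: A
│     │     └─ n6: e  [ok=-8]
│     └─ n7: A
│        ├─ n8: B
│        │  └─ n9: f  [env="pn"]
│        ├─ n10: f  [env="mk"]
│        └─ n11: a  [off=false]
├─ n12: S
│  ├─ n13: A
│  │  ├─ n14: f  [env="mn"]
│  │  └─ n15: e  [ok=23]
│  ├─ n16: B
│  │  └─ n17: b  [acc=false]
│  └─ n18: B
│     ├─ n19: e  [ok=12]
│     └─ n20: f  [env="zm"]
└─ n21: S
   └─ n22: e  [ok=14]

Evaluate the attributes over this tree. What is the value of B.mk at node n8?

"xykqx"

1. n1.cnt = "yk"  ["yk"]
2. n1.mk = "zu"  ["zu"]
3. n2.lab = "ykq"  [B.cnt ++ "q"]
4. n3.cnt = "pykq"  ["p" ++ A₀.lab]
5. n3.mk = "vykq"  ["v" ++ A₀.lab]
6. n4.off = true  [terminal]
7. n5.lab = "zvykq"  ["z" ++ B.mk]
8. n6.ok = -8  [terminal]
9. n5.hot = true  [e.ok > -9]
10. n5.live = true  [e.ok > -9]
11. n5.idx = false  [e.ok > -8]
12. n3.fin = 4  [4]
13. n7.lab = "xykq"  ["x" ++ A₀.lab]
14. n8.cnt = "vxykq"  ["v" ++ A.lab]
15. n8.mk = "xykqx"  [A.lab ++ "x"]
16. n9.env = "pn"  [terminal]
17. n8.fin = -1  [-1]
18. n10.env = "mk"  [terminal]
19. n11.off = false  [terminal]
20. n7.hot = true  [B.fin > -2]
21. n7.live = true  [a.off == false]
22. n7.idx = true  [a.off == false]
23. n2.hot = false  [A₁.live == false]
24. n2.live = false  [B.fin > 4]
25. n2.idx = true  [A₁.hot == true]
26. n1.fin = 4  [4]
27. n13.lab = "mk"  ["mk"]
28. n14.env = "mn"  [terminal]
29. n15.ok = 23  [terminal]
30. n13.hot = true  [e.ok > 22]
31. n13.live = true  [true]
32. n13.idx = true  [e.ok > 22]
33. n16.cnt = "mp"  ["mp"]
34. n16.mk = "ru"  ["ru"]
35. n17.acc = false  [terminal]
36. n16.fin = 28  [28]
37. n18.cnt = "nq"  ["nq"]
38. n18.mk = "xx"  ["xx"]
39. n19.ok = 12  [terminal]
40. n20.env = "zm"  [terminal]
41. n18.fin = 13  [len(f.env) + 11]
42. n12.fin = 20  [20]
43. n12.cnt = true  [B₁.fin == 13]
44. n22.ok = 14  [terminal]
45. n21.fin = 9  [e.ok * -1 + 23]
46. n21.cnt = false  [e.ok > 14]
47. n0.fin = 21  [(if S₂.cnt then S₁.fin else B.fin) + 17]
48. n0.cnt = true  [B.fin > 3]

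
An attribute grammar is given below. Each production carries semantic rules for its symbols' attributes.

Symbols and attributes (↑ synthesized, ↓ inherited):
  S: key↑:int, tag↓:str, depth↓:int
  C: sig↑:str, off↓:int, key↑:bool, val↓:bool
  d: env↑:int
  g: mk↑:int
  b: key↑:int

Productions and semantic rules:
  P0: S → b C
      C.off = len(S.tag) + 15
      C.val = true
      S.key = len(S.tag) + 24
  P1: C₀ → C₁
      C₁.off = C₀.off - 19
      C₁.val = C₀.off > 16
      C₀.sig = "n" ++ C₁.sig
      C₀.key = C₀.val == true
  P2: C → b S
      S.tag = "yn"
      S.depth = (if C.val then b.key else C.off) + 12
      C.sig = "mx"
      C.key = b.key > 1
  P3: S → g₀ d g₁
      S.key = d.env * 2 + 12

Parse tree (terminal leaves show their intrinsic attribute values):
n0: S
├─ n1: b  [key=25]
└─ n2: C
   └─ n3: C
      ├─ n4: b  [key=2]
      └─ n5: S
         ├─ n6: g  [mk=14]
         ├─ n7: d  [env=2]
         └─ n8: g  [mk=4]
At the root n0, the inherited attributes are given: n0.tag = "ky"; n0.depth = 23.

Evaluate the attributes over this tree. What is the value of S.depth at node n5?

14

1. n0.tag = "ky"  [given at root]
2. n0.depth = 23  [given at root]
3. n1.key = 25  [terminal]
4. n2.off = 17  [len(S.tag) + 15]
5. n2.val = true  [true]
6. n3.off = -2  [C₀.off - 19]
7. n3.val = true  [C₀.off > 16]
8. n4.key = 2  [terminal]
9. n5.tag = "yn"  ["yn"]
10. n5.depth = 14  [(if C.val then b.key else C.off) + 12]
11. n6.mk = 14  [terminal]
12. n7.env = 2  [terminal]
13. n8.mk = 4  [terminal]
14. n5.key = 16  [d.env * 2 + 12]
15. n3.sig = "mx"  ["mx"]
16. n3.key = true  [b.key > 1]
17. n2.sig = "nmx"  ["n" ++ C₁.sig]
18. n2.key = true  [C₀.val == true]
19. n0.key = 26  [len(S.tag) + 24]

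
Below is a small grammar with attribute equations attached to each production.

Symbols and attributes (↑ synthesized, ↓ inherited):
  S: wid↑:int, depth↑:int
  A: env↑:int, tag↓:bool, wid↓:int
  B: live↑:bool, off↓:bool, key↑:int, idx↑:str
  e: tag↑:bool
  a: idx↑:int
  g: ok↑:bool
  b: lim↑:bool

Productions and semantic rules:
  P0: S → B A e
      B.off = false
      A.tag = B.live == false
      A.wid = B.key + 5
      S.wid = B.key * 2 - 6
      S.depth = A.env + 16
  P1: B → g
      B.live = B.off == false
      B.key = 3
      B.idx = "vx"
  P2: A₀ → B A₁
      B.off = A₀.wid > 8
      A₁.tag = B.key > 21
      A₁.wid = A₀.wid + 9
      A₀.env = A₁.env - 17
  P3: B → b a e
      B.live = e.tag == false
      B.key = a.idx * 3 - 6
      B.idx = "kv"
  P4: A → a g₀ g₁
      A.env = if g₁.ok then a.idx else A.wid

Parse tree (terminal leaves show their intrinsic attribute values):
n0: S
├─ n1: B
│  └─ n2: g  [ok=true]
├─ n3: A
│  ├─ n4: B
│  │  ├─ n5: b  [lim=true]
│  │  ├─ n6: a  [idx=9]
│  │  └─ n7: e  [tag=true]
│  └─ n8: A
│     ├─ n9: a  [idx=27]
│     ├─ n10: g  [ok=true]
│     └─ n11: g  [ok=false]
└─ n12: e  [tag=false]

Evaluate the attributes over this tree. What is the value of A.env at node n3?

0

1. n1.off = false  [false]
2. n2.ok = true  [terminal]
3. n1.live = true  [B.off == false]
4. n1.key = 3  [3]
5. n1.idx = "vx"  ["vx"]
6. n3.tag = false  [B.live == false]
7. n3.wid = 8  [B.key + 5]
8. n4.off = false  [A₀.wid > 8]
9. n5.lim = true  [terminal]
10. n6.idx = 9  [terminal]
11. n7.tag = true  [terminal]
12. n4.live = false  [e.tag == false]
13. n4.key = 21  [a.idx * 3 - 6]
14. n4.idx = "kv"  ["kv"]
15. n8.tag = false  [B.key > 21]
16. n8.wid = 17  [A₀.wid + 9]
17. n9.idx = 27  [terminal]
18. n10.ok = true  [terminal]
19. n11.ok = false  [terminal]
20. n8.env = 17  [if g₁.ok then a.idx else A.wid]
21. n3.env = 0  [A₁.env - 17]
22. n12.tag = false  [terminal]
23. n0.wid = 0  [B.key * 2 - 6]
24. n0.depth = 16  [A.env + 16]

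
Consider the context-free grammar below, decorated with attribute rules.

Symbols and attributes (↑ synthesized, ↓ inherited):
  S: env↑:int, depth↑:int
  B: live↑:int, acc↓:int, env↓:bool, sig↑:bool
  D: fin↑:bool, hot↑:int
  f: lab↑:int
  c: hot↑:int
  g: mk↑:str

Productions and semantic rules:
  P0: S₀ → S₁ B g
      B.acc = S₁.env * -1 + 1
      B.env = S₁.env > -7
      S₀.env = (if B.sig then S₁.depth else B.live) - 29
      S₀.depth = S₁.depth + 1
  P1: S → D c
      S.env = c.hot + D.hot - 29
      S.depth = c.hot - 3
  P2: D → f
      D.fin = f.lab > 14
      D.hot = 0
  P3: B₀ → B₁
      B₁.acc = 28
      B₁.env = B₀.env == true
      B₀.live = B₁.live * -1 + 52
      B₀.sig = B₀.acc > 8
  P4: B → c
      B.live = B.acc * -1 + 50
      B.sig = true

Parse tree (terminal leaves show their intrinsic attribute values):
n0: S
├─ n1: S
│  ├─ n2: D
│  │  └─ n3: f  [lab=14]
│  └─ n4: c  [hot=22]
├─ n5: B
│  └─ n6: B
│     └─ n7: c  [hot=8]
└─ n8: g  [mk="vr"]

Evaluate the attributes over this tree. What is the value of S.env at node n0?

1

1. n3.lab = 14  [terminal]
2. n2.fin = false  [f.lab > 14]
3. n2.hot = 0  [0]
4. n4.hot = 22  [terminal]
5. n1.env = -7  [c.hot + D.hot - 29]
6. n1.depth = 19  [c.hot - 3]
7. n5.acc = 8  [S₁.env * -1 + 1]
8. n5.env = false  [S₁.env > -7]
9. n6.acc = 28  [28]
10. n6.env = false  [B₀.env == true]
11. n7.hot = 8  [terminal]
12. n6.live = 22  [B.acc * -1 + 50]
13. n6.sig = true  [true]
14. n5.live = 30  [B₁.live * -1 + 52]
15. n5.sig = false  [B₀.acc > 8]
16. n8.mk = "vr"  [terminal]
17. n0.env = 1  [(if B.sig then S₁.depth else B.live) - 29]
18. n0.depth = 20  [S₁.depth + 1]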